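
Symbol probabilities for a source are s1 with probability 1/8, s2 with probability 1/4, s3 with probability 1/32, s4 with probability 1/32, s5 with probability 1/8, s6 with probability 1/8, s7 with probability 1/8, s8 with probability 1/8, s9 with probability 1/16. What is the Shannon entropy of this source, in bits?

2.9375 bits

Each probability is a power of 1/2, so log₂(1/p) is an integer.
H = Σ p·log₂(1/p) = 1/8·3 + 1/4·2 + 1/32·5 + 1/32·5 + 1/8·3 + 1/8·3 + 1/8·3 + 1/8·3 + 1/16·4 = 2.9375 bits.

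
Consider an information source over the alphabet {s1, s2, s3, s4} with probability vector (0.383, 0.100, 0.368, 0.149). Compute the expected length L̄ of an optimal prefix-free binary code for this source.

Repeatedly combine the two least-probable nodes; the expected code length is the sum of the merged weights.
merge 1/10 + 149/1000 → 249/1000
merge 249/1000 + 46/125 → 617/1000
merge 383/1000 + 617/1000 → 1
L = 249/1000 + 617/1000 + 1 = 933/500 = 1.866 bits/symbol.

1.866 bits/symbol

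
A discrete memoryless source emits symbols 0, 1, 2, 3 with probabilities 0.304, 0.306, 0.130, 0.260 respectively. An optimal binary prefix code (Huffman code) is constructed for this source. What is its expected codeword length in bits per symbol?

2 bits/symbol

Repeatedly combine the two least-probable nodes; the expected code length is the sum of the merged weights.
merge 13/100 + 13/50 → 39/100
merge 38/125 + 153/500 → 61/100
merge 39/100 + 61/100 → 1
L = 39/100 + 61/100 + 1 = 2 bits/symbol.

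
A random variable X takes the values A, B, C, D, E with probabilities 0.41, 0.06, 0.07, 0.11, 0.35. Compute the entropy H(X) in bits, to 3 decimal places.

H = −Σ pᵢ log₂ pᵢ.
−0.41·log₂(0.41) = 0.5274
−0.06·log₂(0.06) = 0.2435
−0.07·log₂(0.07) = 0.2686
−0.11·log₂(0.11) = 0.3503
−0.35·log₂(0.35) = 0.5301
Sum ≈ 1.9199 → 1.920 bits.

1.920 bits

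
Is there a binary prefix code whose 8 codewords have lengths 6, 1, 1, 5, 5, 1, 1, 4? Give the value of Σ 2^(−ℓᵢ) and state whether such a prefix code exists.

With common denominator 2^6 = 64: Σ 2^(−ℓᵢ) = 1/64 + 32/64 + 32/64 + 2/64 + 2/64 + 32/64 + 32/64 + 4/64 = 137/64 = 2.140625.
Kraft's inequality requires Σ ≤ 1; here Σ = 2.140625 > 1, so no such prefix code exists.

2.140625; no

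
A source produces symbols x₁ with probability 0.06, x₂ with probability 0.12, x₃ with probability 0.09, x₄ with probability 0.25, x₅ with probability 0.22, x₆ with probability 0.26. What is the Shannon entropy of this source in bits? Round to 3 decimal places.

2.409 bits

H = −Σ pᵢ log₂ pᵢ.
−0.06·log₂(0.06) = 0.2435
−0.12·log₂(0.12) = 0.3671
−0.09·log₂(0.09) = 0.3127
−0.25·log₂(0.25) = 0.5000
−0.22·log₂(0.22) = 0.4806
−0.26·log₂(0.26) = 0.5053
Sum ≈ 2.4091 → 2.409 bits.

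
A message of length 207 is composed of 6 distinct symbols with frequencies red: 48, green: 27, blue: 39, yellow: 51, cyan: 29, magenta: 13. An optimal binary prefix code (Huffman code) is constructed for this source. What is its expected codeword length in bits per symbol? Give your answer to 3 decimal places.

2.522 bits/symbol

Probabilities are the counts divided by 207.
Repeatedly combine the two least-probable nodes; the expected code length is the sum of the merged weights.
merge 13/207 + 3/23 → 40/207
merge 29/207 + 13/69 → 68/207
merge 40/207 + 16/69 → 88/207
merge 17/69 + 68/207 → 119/207
merge 88/207 + 119/207 → 1
L = 40/207 + 68/207 + 88/207 + 119/207 + 1 = 58/23 ≈ 2.522 bits/symbol.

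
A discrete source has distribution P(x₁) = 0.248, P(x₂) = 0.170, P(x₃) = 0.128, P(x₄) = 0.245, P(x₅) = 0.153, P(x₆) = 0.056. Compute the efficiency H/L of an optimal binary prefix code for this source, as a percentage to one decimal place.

98.0%

Entropy H = −Σ p log₂ p ≈ 2.4575 bits.
Huffman merges: 7/125+16/125→23/125; 153/1000+17/100→323/1000; 23/125+49/200→429/1000; 31/125+323/1000→571/1000; 429/1000+571/1000→1. L = 2507/1000 ≈ 2.5070.
Efficiency = H/L = 2.4575/2.5070 = 98.0%.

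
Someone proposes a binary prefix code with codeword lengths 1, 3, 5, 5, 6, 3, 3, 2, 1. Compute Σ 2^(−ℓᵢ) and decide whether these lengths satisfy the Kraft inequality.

1.703125; no

With common denominator 2^6 = 64: Σ 2^(−ℓᵢ) = 32/64 + 8/64 + 2/64 + 2/64 + 1/64 + 8/64 + 8/64 + 16/64 + 32/64 = 109/64 = 1.703125.
Kraft's inequality requires Σ ≤ 1; here Σ = 1.703125 > 1, so no such prefix code exists.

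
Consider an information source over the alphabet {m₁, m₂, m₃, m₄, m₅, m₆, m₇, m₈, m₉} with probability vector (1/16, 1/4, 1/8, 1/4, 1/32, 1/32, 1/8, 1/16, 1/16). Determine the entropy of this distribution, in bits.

2.8125 bits

Each probability is a power of 1/2, so log₂(1/p) is an integer.
H = Σ p·log₂(1/p) = 1/16·4 + 1/4·2 + 1/8·3 + 1/4·2 + 1/32·5 + 1/32·5 + 1/8·3 + 1/16·4 + 1/16·4 = 2.8125 bits.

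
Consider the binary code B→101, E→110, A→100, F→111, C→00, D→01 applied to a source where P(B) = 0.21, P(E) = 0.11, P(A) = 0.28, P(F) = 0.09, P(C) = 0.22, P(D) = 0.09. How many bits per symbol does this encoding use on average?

2.69 bits/symbol

L̄ = Σ pᵢ·ℓᵢ = 0.21·3 + 0.11·3 + 0.28·3 + 0.09·3 + 0.22·2 + 0.09·2 = 2.69 bits/symbol.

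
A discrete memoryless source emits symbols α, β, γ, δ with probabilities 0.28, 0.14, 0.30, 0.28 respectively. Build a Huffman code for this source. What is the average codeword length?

Repeatedly combine the two least-probable nodes; the expected code length is the sum of the merged weights.
merge 7/50 + 7/25 → 21/50
merge 7/25 + 3/10 → 29/50
merge 21/50 + 29/50 → 1
L = 21/50 + 29/50 + 1 = 2 bits/symbol.

2 bits/symbol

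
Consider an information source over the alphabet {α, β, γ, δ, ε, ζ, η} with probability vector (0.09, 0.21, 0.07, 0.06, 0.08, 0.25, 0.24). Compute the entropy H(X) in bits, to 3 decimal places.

2.583 bits

H = −Σ pᵢ log₂ pᵢ.
−0.09·log₂(0.09) = 0.3127
−0.21·log₂(0.21) = 0.4728
−0.07·log₂(0.07) = 0.2686
−0.06·log₂(0.06) = 0.2435
−0.08·log₂(0.08) = 0.2915
−0.25·log₂(0.25) = 0.5000
−0.24·log₂(0.24) = 0.4941
Sum ≈ 2.5832 → 2.583 bits.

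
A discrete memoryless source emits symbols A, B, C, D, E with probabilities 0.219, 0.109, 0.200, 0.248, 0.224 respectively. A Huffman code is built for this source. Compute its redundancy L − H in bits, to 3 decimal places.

0.034 bits

Entropy H = −Σ p log₂ p ≈ 2.2751 bits.
Huffman merges: 109/1000+1/5→309/1000; 219/1000+28/125→443/1000; 31/125+309/1000→557/1000; 443/1000+557/1000→1. L = 2309/1000 ≈ 2.3090.
L − H = 2.3090 − 2.2751 = 0.034 bits.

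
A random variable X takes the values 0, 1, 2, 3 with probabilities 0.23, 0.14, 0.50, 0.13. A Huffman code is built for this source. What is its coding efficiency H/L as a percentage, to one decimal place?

99.9%

Entropy H = −Σ p log₂ p ≈ 1.7674 bits.
Huffman merges: 13/100+7/50→27/100; 23/100+27/100→1/2; 1/2+1/2→1. L = 177/100 ≈ 1.7700.
Efficiency = H/L = 1.7674/1.7700 = 99.9%.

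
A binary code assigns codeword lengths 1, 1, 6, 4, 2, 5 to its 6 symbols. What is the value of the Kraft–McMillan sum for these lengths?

1.359375

With common denominator 2^6 = 64: Σ 2^(−ℓᵢ) = 32/64 + 32/64 + 1/64 + 4/64 + 16/64 + 2/64 = 87/64 = 1.359375.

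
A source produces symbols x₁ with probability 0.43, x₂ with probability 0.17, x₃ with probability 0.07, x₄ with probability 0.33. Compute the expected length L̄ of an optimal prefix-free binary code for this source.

Repeatedly combine the two least-probable nodes; the expected code length is the sum of the merged weights.
merge 7/100 + 17/100 → 6/25
merge 6/25 + 33/100 → 57/100
merge 43/100 + 57/100 → 1
L = 6/25 + 57/100 + 1 = 181/100 = 1.81 bits/symbol.

1.81 bits/symbol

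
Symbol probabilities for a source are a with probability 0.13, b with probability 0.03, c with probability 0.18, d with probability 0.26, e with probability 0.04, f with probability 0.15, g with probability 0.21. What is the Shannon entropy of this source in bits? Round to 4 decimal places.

H = −Σ pᵢ log₂ pᵢ.
−0.13·log₂(0.13) = 0.3826
−0.03·log₂(0.03) = 0.1518
−0.18·log₂(0.18) = 0.4453
−0.26·log₂(0.26) = 0.5053
−0.04·log₂(0.04) = 0.1858
−0.15·log₂(0.15) = 0.4105
−0.21·log₂(0.21) = 0.4728
Sum ≈ 2.5541 → 2.5541 bits.

2.5541 bits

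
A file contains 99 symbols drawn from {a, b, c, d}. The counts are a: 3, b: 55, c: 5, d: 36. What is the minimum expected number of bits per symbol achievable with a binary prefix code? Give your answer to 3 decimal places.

Probabilities are the counts divided by 99.
Repeatedly combine the two least-probable nodes; the expected code length is the sum of the merged weights.
merge 1/33 + 5/99 → 8/99
merge 8/99 + 4/11 → 4/9
merge 4/9 + 5/9 → 1
L = 8/99 + 4/9 + 1 = 151/99 ≈ 1.525 bits/symbol.

1.525 bits/symbol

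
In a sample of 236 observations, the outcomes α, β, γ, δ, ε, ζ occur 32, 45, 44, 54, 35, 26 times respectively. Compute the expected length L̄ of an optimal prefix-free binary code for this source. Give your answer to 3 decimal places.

2.581 bits/symbol

Probabilities are the counts divided by 236.
Repeatedly combine the two least-probable nodes; the expected code length is the sum of the merged weights.
merge 13/118 + 8/59 → 29/118
merge 35/236 + 11/59 → 79/236
merge 45/236 + 27/118 → 99/236
merge 29/118 + 79/236 → 137/236
merge 99/236 + 137/236 → 1
L = 29/118 + 79/236 + 99/236 + 137/236 + 1 = 609/236 ≈ 2.581 bits/symbol.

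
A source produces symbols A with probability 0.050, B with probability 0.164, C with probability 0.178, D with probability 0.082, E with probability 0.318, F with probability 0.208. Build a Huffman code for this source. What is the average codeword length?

Repeatedly combine the two least-probable nodes; the expected code length is the sum of the merged weights.
merge 1/20 + 41/500 → 33/250
merge 33/250 + 41/250 → 37/125
merge 89/500 + 26/125 → 193/500
merge 37/125 + 159/500 → 307/500
merge 193/500 + 307/500 → 1
L = 33/250 + 37/125 + 193/500 + 307/500 + 1 = 607/250 = 2.428 bits/symbol.

2.428 bits/symbol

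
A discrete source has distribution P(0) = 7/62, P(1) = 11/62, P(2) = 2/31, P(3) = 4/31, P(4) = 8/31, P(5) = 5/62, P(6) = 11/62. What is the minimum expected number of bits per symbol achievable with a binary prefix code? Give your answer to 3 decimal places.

Repeatedly combine the two least-probable nodes; the expected code length is the sum of the merged weights.
merge 2/31 + 5/62 → 9/62
merge 7/62 + 4/31 → 15/62
merge 9/62 + 11/62 → 10/31
merge 11/62 + 15/62 → 13/31
merge 8/31 + 10/31 → 18/31
merge 13/31 + 18/31 → 1
L = 9/62 + 15/62 + 10/31 + 13/31 + 18/31 + 1 = 84/31 ≈ 2.710 bits/symbol.

2.710 bits/symbol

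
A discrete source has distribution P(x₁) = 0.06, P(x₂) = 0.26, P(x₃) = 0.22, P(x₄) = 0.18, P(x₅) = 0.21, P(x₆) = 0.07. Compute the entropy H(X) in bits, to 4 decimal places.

2.4161 bits

H = −Σ pᵢ log₂ pᵢ.
−0.06·log₂(0.06) = 0.2435
−0.26·log₂(0.26) = 0.5053
−0.22·log₂(0.22) = 0.4806
−0.18·log₂(0.18) = 0.4453
−0.21·log₂(0.21) = 0.4728
−0.07·log₂(0.07) = 0.2686
Sum ≈ 2.4161 → 2.4161 bits.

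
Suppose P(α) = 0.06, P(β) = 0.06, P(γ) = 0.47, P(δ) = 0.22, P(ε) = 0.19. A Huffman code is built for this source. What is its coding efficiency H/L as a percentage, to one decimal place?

Entropy H = −Σ p log₂ p ≈ 1.9348 bits.
Huffman merges: 3/50+3/50→3/25; 3/25+19/100→31/100; 11/50+31/100→53/100; 47/100+53/100→1. L = 49/25 ≈ 1.9600.
Efficiency = H/L = 1.9348/1.9600 = 98.7%.

98.7%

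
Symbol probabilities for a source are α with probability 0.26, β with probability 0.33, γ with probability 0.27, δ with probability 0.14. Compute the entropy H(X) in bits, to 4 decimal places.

H = −Σ pᵢ log₂ pᵢ.
−0.26·log₂(0.26) = 0.5053
−0.33·log₂(0.33) = 0.5278
−0.27·log₂(0.27) = 0.5100
−0.14·log₂(0.14) = 0.3971
Sum ≈ 1.9402 → 1.9402 bits.

1.9402 bits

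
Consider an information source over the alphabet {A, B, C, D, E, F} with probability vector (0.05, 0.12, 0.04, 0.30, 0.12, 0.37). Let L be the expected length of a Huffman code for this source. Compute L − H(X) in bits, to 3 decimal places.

Entropy H = −Σ p log₂ p ≈ 2.1878 bits.
Huffman merges: 1/25+1/20→9/100; 9/100+3/25→21/100; 3/25+21/100→33/100; 3/10+33/100→63/100; 37/100+63/100→1. L = 113/50 ≈ 2.2600.
L − H = 2.2600 − 2.1878 = 0.072 bits.

0.072 bits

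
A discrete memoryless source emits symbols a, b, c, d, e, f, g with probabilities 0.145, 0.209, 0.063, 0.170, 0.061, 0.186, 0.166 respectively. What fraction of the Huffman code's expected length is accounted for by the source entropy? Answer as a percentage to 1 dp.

98.5%

Entropy H = −Σ p log₂ p ≈ 2.6894 bits.
Huffman merges: 61/1000+63/1000→31/250; 31/250+29/200→269/1000; 83/500+17/100→42/125; 93/500+209/1000→79/200; 269/1000+42/125→121/200; 79/200+121/200→1. L = 2729/1000 ≈ 2.7290.
Efficiency = H/L = 2.6894/2.7290 = 98.5%.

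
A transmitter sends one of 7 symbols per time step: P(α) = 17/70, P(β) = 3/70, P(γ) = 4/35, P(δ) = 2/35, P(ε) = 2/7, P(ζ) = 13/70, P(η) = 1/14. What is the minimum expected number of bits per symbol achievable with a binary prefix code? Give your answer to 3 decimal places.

2.557 bits/symbol

Repeatedly combine the two least-probable nodes; the expected code length is the sum of the merged weights.
merge 3/70 + 2/35 → 1/10
merge 1/14 + 1/10 → 6/35
merge 4/35 + 6/35 → 2/7
merge 13/70 + 17/70 → 3/7
merge 2/7 + 2/7 → 4/7
merge 3/7 + 4/7 → 1
L = 1/10 + 6/35 + 2/7 + 3/7 + 4/7 + 1 = 179/70 ≈ 2.557 bits/symbol.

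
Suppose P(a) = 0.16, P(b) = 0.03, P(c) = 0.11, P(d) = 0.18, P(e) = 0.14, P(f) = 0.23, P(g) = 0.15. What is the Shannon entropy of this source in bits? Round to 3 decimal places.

H = −Σ pᵢ log₂ pᵢ.
−0.16·log₂(0.16) = 0.4230
−0.03·log₂(0.03) = 0.1518
−0.11·log₂(0.11) = 0.3503
−0.18·log₂(0.18) = 0.4453
−0.14·log₂(0.14) = 0.3971
−0.23·log₂(0.23) = 0.4877
−0.15·log₂(0.15) = 0.4105
Sum ≈ 2.6657 → 2.666 bits.

2.666 bits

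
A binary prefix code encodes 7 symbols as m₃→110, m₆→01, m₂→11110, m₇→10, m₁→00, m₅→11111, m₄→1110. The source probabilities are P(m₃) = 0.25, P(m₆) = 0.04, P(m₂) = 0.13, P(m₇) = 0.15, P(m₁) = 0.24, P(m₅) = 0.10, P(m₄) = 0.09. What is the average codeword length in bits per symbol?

L̄ = Σ pᵢ·ℓᵢ = 0.25·3 + 0.04·2 + 0.13·5 + 0.15·2 + 0.24·2 + 0.10·5 + 0.09·4 = 3.12 bits/symbol.

3.12 bits/symbol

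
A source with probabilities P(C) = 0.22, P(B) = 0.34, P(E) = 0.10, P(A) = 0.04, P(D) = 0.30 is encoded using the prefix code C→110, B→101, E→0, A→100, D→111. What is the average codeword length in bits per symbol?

L̄ = Σ pᵢ·ℓᵢ = 0.22·3 + 0.34·3 + 0.10·1 + 0.04·3 + 0.30·3 = 2.8 bits/symbol.

2.8 bits/symbol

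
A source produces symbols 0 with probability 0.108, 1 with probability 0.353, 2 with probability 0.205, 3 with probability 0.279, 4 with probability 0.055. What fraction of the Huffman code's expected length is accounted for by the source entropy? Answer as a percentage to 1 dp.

96.6%

Entropy H = −Σ p log₂ p ≈ 2.0897 bits.
Huffman merges: 11/200+27/250→163/1000; 163/1000+41/200→46/125; 279/1000+353/1000→79/125; 46/125+79/125→1. L = 2163/1000 ≈ 2.1630.
Efficiency = H/L = 2.0897/2.1630 = 96.6%.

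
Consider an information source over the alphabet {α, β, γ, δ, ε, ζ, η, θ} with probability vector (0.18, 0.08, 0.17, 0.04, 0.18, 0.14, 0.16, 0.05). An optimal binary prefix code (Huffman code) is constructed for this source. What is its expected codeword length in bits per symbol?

Repeatedly combine the two least-probable nodes; the expected code length is the sum of the merged weights.
merge 1/25 + 1/20 → 9/100
merge 2/25 + 9/100 → 17/100
merge 7/50 + 4/25 → 3/10
merge 17/100 + 17/100 → 17/50
merge 9/50 + 9/50 → 9/25
merge 3/10 + 17/50 → 16/25
merge 9/25 + 16/25 → 1
L = 9/100 + 17/100 + 3/10 + 17/50 + 9/25 + 16/25 + 1 = 29/10 = 2.9 bits/symbol.

2.9 bits/symbol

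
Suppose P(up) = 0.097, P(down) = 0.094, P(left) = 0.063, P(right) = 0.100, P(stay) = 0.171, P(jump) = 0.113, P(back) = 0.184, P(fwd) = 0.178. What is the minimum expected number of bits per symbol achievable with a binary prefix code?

Repeatedly combine the two least-probable nodes; the expected code length is the sum of the merged weights.
merge 63/1000 + 47/500 → 157/1000
merge 97/1000 + 1/10 → 197/1000
merge 113/1000 + 157/1000 → 27/100
merge 171/1000 + 89/500 → 349/1000
merge 23/125 + 197/1000 → 381/1000
merge 27/100 + 349/1000 → 619/1000
merge 381/1000 + 619/1000 → 1
L = 157/1000 + 197/1000 + 27/100 + 349/1000 + 381/1000 + 619/1000 + 1 = 2973/1000 = 2.973 bits/symbol.

2.973 bits/symbol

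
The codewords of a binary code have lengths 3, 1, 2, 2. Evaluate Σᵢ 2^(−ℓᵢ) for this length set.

1.125

With common denominator 2^3 = 8: Σ 2^(−ℓᵢ) = 1/8 + 4/8 + 2/8 + 2/8 = 9/8 = 1.125.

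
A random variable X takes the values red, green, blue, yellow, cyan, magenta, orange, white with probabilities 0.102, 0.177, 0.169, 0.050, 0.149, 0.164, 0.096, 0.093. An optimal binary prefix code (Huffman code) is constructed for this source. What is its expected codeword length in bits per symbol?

2.966 bits/symbol

Repeatedly combine the two least-probable nodes; the expected code length is the sum of the merged weights.
merge 1/20 + 93/1000 → 143/1000
merge 12/125 + 51/500 → 99/500
merge 143/1000 + 149/1000 → 73/250
merge 41/250 + 169/1000 → 333/1000
merge 177/1000 + 99/500 → 3/8
merge 73/250 + 333/1000 → 5/8
merge 3/8 + 5/8 → 1
L = 143/1000 + 99/500 + 73/250 + 333/1000 + 3/8 + 5/8 + 1 = 1483/500 = 2.966 bits/symbol.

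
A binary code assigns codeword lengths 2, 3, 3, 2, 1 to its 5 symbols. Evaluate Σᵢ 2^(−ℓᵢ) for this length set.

With common denominator 2^3 = 8: Σ 2^(−ℓᵢ) = 2/8 + 1/8 + 1/8 + 2/8 + 4/8 = 10/8 = 1.25.

1.25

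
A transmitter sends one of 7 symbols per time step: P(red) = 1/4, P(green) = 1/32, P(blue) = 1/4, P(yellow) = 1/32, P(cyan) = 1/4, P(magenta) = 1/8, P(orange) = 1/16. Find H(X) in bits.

2.4375 bits

Each probability is a power of 1/2, so log₂(1/p) is an integer.
H = Σ p·log₂(1/p) = 1/4·2 + 1/32·5 + 1/4·2 + 1/32·5 + 1/4·2 + 1/8·3 + 1/16·4 = 2.4375 bits.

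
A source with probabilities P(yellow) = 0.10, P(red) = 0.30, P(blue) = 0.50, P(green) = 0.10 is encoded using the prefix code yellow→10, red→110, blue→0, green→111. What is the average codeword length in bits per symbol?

1.9 bits/symbol

L̄ = Σ pᵢ·ℓᵢ = 0.10·2 + 0.30·3 + 0.50·1 + 0.10·3 = 1.9 bits/symbol.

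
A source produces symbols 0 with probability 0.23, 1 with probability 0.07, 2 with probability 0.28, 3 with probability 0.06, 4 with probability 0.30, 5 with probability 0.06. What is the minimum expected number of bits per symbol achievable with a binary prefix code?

2.31 bits/symbol

Repeatedly combine the two least-probable nodes; the expected code length is the sum of the merged weights.
merge 3/50 + 3/50 → 3/25
merge 7/100 + 3/25 → 19/100
merge 19/100 + 23/100 → 21/50
merge 7/25 + 3/10 → 29/50
merge 21/50 + 29/50 → 1
L = 3/25 + 19/100 + 21/50 + 29/50 + 1 = 231/100 = 2.31 bits/symbol.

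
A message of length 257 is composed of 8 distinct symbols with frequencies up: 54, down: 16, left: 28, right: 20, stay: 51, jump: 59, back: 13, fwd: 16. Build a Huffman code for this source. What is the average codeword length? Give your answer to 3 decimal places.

Probabilities are the counts divided by 257.
Repeatedly combine the two least-probable nodes; the expected code length is the sum of the merged weights.
merge 13/257 + 16/257 → 29/257
merge 16/257 + 20/257 → 36/257
merge 28/257 + 29/257 → 57/257
merge 36/257 + 51/257 → 87/257
merge 54/257 + 57/257 → 111/257
merge 59/257 + 87/257 → 146/257
merge 111/257 + 146/257 → 1
L = 29/257 + 36/257 + 57/257 + 87/257 + 111/257 + 146/257 + 1 = 723/257 ≈ 2.813 bits/symbol.

2.813 bits/symbol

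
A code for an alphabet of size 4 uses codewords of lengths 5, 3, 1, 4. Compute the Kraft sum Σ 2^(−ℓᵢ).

0.71875

With common denominator 2^5 = 32: Σ 2^(−ℓᵢ) = 1/32 + 4/32 + 16/32 + 2/32 = 23/32 = 0.71875.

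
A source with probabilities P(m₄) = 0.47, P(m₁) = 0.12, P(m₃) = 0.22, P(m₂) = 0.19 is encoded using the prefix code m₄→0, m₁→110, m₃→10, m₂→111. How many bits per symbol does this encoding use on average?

L̄ = Σ pᵢ·ℓᵢ = 0.47·1 + 0.12·3 + 0.22·2 + 0.19·3 = 1.84 bits/symbol.

1.84 bits/symbol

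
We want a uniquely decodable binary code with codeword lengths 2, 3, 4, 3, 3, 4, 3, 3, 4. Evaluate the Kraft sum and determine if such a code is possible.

1.0625; no

With common denominator 2^4 = 16: Σ 2^(−ℓᵢ) = 4/16 + 2/16 + 1/16 + 2/16 + 2/16 + 1/16 + 2/16 + 2/16 + 1/16 = 17/16 = 1.0625.
Kraft's inequality requires Σ ≤ 1; here Σ = 1.0625 > 1, so no such prefix code exists.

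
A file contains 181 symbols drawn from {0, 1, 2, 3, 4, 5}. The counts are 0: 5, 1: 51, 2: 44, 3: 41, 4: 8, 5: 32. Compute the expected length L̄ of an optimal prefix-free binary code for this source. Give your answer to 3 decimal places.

Probabilities are the counts divided by 181.
Repeatedly combine the two least-probable nodes; the expected code length is the sum of the merged weights.
merge 5/181 + 8/181 → 13/181
merge 13/181 + 32/181 → 45/181
merge 41/181 + 44/181 → 85/181
merge 45/181 + 51/181 → 96/181
merge 85/181 + 96/181 → 1
L = 13/181 + 45/181 + 85/181 + 96/181 + 1 = 420/181 ≈ 2.320 bits/symbol.

2.320 bits/symbol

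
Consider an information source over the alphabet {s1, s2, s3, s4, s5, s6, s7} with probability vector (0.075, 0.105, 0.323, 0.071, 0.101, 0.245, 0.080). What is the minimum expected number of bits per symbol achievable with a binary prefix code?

Repeatedly combine the two least-probable nodes; the expected code length is the sum of the merged weights.
merge 71/1000 + 3/40 → 73/500
merge 2/25 + 101/1000 → 181/1000
merge 21/200 + 73/500 → 251/1000
merge 181/1000 + 49/200 → 213/500
merge 251/1000 + 323/1000 → 287/500
merge 213/500 + 287/500 → 1
L = 73/500 + 181/1000 + 251/1000 + 213/500 + 287/500 + 1 = 1289/500 = 2.578 bits/symbol.

2.578 bits/symbol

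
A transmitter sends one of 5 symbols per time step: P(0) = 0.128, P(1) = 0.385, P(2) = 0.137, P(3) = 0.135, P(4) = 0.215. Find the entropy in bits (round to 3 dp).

2.169 bits

H = −Σ pᵢ log₂ pᵢ.
−0.128·log₂(0.128) = 0.3796
−0.385·log₂(0.385) = 0.5302
−0.137·log₂(0.137) = 0.3929
−0.135·log₂(0.135) = 0.3900
−0.215·log₂(0.215) = 0.4768
Sum ≈ 2.1695 → 2.169 bits.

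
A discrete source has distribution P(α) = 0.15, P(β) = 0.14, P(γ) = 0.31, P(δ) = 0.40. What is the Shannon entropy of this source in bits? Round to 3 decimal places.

H = −Σ pᵢ log₂ pᵢ.
−0.15·log₂(0.15) = 0.4105
−0.14·log₂(0.14) = 0.3971
−0.31·log₂(0.31) = 0.5238
−0.40·log₂(0.40) = 0.5288
Sum ≈ 1.8602 → 1.860 bits.

1.860 bits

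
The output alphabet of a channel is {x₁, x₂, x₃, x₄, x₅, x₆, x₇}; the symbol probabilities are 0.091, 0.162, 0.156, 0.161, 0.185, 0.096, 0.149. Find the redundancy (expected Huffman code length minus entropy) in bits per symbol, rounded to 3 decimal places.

Entropy H = −Σ p log₂ p ≈ 2.7666 bits.
Huffman merges: 91/1000+12/125→187/1000; 149/1000+39/250→61/200; 161/1000+81/500→323/1000; 37/200+187/1000→93/250; 61/200+323/1000→157/250; 93/250+157/250→1. L = 563/200 ≈ 2.8150.
L − H = 2.8150 − 2.7666 = 0.048 bits.

0.048 bits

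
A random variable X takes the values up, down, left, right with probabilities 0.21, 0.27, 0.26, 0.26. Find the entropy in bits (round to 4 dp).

H = −Σ pᵢ log₂ pᵢ.
−0.21·log₂(0.21) = 0.4728
−0.27·log₂(0.27) = 0.5100
−0.26·log₂(0.26) = 0.5053
−0.26·log₂(0.26) = 0.5053
Sum ≈ 1.9934 → 1.9934 bits.

1.9934 bits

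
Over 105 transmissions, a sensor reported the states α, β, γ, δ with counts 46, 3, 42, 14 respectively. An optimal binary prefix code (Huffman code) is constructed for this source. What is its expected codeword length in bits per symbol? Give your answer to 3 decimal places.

Probabilities are the counts divided by 105.
Repeatedly combine the two least-probable nodes; the expected code length is the sum of the merged weights.
merge 1/35 + 2/15 → 17/105
merge 17/105 + 2/5 → 59/105
merge 46/105 + 59/105 → 1
L = 17/105 + 59/105 + 1 = 181/105 ≈ 1.724 bits/symbol.

1.724 bits/symbol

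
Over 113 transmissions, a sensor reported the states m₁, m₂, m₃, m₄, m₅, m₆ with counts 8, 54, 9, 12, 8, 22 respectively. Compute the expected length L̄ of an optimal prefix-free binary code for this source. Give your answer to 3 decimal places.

Probabilities are the counts divided by 113.
Repeatedly combine the two least-probable nodes; the expected code length is the sum of the merged weights.
merge 8/113 + 8/113 → 16/113
merge 9/113 + 12/113 → 21/113
merge 16/113 + 21/113 → 37/113
merge 22/113 + 37/113 → 59/113
merge 54/113 + 59/113 → 1
L = 16/113 + 21/113 + 37/113 + 59/113 + 1 = 246/113 ≈ 2.177 bits/symbol.

2.177 bits/symbol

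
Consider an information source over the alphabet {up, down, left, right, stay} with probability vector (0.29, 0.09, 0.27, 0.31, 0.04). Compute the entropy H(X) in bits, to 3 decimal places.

2.050 bits

H = −Σ pᵢ log₂ pᵢ.
−0.29·log₂(0.29) = 0.5179
−0.09·log₂(0.09) = 0.3127
−0.27·log₂(0.27) = 0.5100
−0.31·log₂(0.31) = 0.5238
−0.04·log₂(0.04) = 0.1858
Sum ≈ 2.0501 → 2.050 bits.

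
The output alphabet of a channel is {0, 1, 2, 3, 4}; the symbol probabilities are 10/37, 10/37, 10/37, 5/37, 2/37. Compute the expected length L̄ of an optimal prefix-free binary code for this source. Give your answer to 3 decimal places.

Repeatedly combine the two least-probable nodes; the expected code length is the sum of the merged weights.
merge 2/37 + 5/37 → 7/37
merge 7/37 + 10/37 → 17/37
merge 10/37 + 10/37 → 20/37
merge 17/37 + 20/37 → 1
L = 7/37 + 17/37 + 20/37 + 1 = 81/37 ≈ 2.189 bits/symbol.

2.189 bits/symbol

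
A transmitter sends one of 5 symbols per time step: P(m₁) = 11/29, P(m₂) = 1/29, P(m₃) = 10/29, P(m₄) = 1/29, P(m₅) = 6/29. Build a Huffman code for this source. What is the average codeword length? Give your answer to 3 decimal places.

Repeatedly combine the two least-probable nodes; the expected code length is the sum of the merged weights.
merge 1/29 + 1/29 → 2/29
merge 2/29 + 6/29 → 8/29
merge 8/29 + 10/29 → 18/29
merge 11/29 + 18/29 → 1
L = 2/29 + 8/29 + 18/29 + 1 = 57/29 ≈ 1.966 bits/symbol.

1.966 bits/symbol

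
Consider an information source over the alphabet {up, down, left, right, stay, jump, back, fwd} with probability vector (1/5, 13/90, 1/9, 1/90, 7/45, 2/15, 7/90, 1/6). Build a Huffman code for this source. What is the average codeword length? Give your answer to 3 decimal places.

Repeatedly combine the two least-probable nodes; the expected code length is the sum of the merged weights.
merge 1/90 + 7/90 → 4/45
merge 4/45 + 1/9 → 1/5
merge 2/15 + 13/90 → 5/18
merge 7/45 + 1/6 → 29/90
merge 1/5 + 1/5 → 2/5
merge 5/18 + 29/90 → 3/5
merge 2/5 + 3/5 → 1
L = 4/45 + 1/5 + 5/18 + 29/90 + 2/5 + 3/5 + 1 = 26/9 ≈ 2.889 bits/symbol.

2.889 bits/symbol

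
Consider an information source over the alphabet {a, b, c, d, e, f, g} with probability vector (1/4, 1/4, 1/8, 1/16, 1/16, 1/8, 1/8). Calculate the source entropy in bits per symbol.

Each probability is a power of 1/2, so log₂(1/p) is an integer.
H = Σ p·log₂(1/p) = 1/4·2 + 1/4·2 + 1/8·3 + 1/16·4 + 1/16·4 + 1/8·3 + 1/8·3 = 2.625 bits.

2.625 bits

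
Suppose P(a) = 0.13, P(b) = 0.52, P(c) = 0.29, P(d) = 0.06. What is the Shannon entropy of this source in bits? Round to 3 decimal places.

H = −Σ pᵢ log₂ pᵢ.
−0.13·log₂(0.13) = 0.3826
−0.52·log₂(0.52) = 0.4906
−0.29·log₂(0.29) = 0.5179
−0.06·log₂(0.06) = 0.2435
Sum ≈ 1.6347 → 1.635 bits.

1.635 bits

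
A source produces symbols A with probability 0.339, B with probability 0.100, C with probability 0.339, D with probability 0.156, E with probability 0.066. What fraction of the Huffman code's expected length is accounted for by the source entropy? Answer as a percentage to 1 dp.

Entropy H = −Σ p log₂ p ≈ 2.0673 bits.
Huffman merges: 33/500+1/10→83/500; 39/250+83/500→161/500; 161/500+339/1000→661/1000; 339/1000+661/1000→1. L = 2149/1000 ≈ 2.1490.
Efficiency = H/L = 2.0673/2.1490 = 96.2%.

96.2%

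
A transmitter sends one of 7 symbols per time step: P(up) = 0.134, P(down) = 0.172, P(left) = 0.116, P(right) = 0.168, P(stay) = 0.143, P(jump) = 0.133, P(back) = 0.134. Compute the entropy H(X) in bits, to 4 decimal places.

2.7951 bits

H = −Σ pᵢ log₂ pᵢ.
−0.134·log₂(0.134) = 0.3886
−0.172·log₂(0.172) = 0.4368
−0.116·log₂(0.116) = 0.3605
−0.168·log₂(0.168) = 0.4323
−0.143·log₂(0.143) = 0.4012
−0.133·log₂(0.133) = 0.3871
−0.134·log₂(0.134) = 0.3886
Sum ≈ 2.7951 → 2.7951 bits.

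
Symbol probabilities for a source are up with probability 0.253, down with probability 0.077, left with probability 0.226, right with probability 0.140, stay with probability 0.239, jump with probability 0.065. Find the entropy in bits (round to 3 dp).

H = −Σ pᵢ log₂ pᵢ.
−0.253·log₂(0.253) = 0.5016
−0.077·log₂(0.077) = 0.2848
−0.226·log₂(0.226) = 0.4849
−0.140·log₂(0.140) = 0.3971
−0.239·log₂(0.239) = 0.4935
−0.065·log₂(0.065) = 0.2563
Sum ≈ 2.4183 → 2.418 bits.

2.418 bits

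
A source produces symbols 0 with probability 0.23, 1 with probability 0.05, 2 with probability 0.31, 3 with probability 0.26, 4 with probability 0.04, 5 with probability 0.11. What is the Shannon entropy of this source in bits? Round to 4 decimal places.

H = −Σ pᵢ log₂ pᵢ.
−0.23·log₂(0.23) = 0.4877
−0.05·log₂(0.05) = 0.2161
−0.31·log₂(0.31) = 0.5238
−0.26·log₂(0.26) = 0.5053
−0.04·log₂(0.04) = 0.1858
−0.11·log₂(0.11) = 0.3503
Sum ≈ 2.2689 → 2.2689 bits.

2.2689 bits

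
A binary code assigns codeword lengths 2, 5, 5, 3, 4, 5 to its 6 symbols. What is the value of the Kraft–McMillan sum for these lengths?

With common denominator 2^5 = 32: Σ 2^(−ℓᵢ) = 8/32 + 1/32 + 1/32 + 4/32 + 2/32 + 1/32 = 17/32 = 0.53125.

0.53125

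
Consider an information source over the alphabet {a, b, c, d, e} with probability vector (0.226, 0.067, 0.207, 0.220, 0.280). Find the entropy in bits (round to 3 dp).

H = −Σ pᵢ log₂ pᵢ.
−0.226·log₂(0.226) = 0.4849
−0.067·log₂(0.067) = 0.2613
−0.207·log₂(0.207) = 0.4704
−0.220·log₂(0.220) = 0.4806
−0.280·log₂(0.280) = 0.5142
Sum ≈ 2.2113 → 2.211 bits.

2.211 bits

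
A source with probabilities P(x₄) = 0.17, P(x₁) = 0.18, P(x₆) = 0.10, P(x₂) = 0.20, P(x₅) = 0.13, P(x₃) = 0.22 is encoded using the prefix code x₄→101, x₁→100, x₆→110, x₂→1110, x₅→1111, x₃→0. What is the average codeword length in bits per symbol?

2.89 bits/symbol

L̄ = Σ pᵢ·ℓᵢ = 0.17·3 + 0.18·3 + 0.10·3 + 0.20·4 + 0.13·4 + 0.22·1 = 2.89 bits/symbol.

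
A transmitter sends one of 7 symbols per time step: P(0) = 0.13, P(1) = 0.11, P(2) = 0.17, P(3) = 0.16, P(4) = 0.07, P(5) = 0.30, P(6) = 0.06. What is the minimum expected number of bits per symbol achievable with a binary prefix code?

Repeatedly combine the two least-probable nodes; the expected code length is the sum of the merged weights.
merge 3/50 + 7/100 → 13/100
merge 11/100 + 13/100 → 6/25
merge 13/100 + 4/25 → 29/100
merge 17/100 + 6/25 → 41/100
merge 29/100 + 3/10 → 59/100
merge 41/100 + 59/100 → 1
L = 13/100 + 6/25 + 29/100 + 41/100 + 59/100 + 1 = 133/50 = 2.66 bits/symbol.

2.66 bits/symbol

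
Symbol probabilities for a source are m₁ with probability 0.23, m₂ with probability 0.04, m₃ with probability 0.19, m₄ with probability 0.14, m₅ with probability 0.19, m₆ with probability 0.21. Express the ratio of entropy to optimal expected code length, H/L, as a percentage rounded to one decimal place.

Entropy H = −Σ p log₂ p ≈ 2.4538 bits.
Huffman merges: 1/25+7/50→9/50; 9/50+19/100→37/100; 19/100+21/100→2/5; 23/100+37/100→3/5; 2/5+3/5→1. L = 51/20 ≈ 2.5500.
Efficiency = H/L = 2.4538/2.5500 = 96.2%.

96.2%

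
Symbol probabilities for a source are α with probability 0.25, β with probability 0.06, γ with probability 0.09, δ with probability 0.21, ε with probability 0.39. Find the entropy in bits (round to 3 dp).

H = −Σ pᵢ log₂ pᵢ.
−0.25·log₂(0.25) = 0.5000
−0.06·log₂(0.06) = 0.2435
−0.09·log₂(0.09) = 0.3127
−0.21·log₂(0.21) = 0.4728
−0.39·log₂(0.39) = 0.5298
Sum ≈ 2.0588 → 2.059 bits.

2.059 bits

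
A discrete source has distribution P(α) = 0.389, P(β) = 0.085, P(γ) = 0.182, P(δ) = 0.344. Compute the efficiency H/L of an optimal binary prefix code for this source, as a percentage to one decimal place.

Entropy H = −Σ p log₂ p ≈ 1.8091 bits.
Huffman merges: 17/200+91/500→267/1000; 267/1000+43/125→611/1000; 389/1000+611/1000→1. L = 939/500 ≈ 1.8780.
Efficiency = H/L = 1.8091/1.8780 = 96.3%.

96.3%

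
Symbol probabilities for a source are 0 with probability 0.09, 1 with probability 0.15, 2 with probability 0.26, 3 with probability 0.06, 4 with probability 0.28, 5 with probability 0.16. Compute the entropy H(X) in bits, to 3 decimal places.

H = −Σ pᵢ log₂ pᵢ.
−0.09·log₂(0.09) = 0.3127
−0.15·log₂(0.15) = 0.4105
−0.26·log₂(0.26) = 0.5053
−0.06·log₂(0.06) = 0.2435
−0.28·log₂(0.28) = 0.5142
−0.16·log₂(0.16) = 0.4230
Sum ≈ 2.4093 → 2.409 bits.

2.409 bits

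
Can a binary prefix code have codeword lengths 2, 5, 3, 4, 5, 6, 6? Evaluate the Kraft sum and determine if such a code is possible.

With common denominator 2^6 = 64: Σ 2^(−ℓᵢ) = 16/64 + 2/64 + 8/64 + 4/64 + 2/64 + 1/64 + 1/64 = 34/64 = 0.53125.
Kraft's inequality requires Σ ≤ 1; here Σ = 0.53125 ≤ 1, so such a prefix code exists.

0.53125; yes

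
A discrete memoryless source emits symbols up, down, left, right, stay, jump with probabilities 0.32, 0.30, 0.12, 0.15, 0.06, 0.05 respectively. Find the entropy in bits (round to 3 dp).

2.284 bits

H = −Σ pᵢ log₂ pᵢ.
−0.32·log₂(0.32) = 0.5260
−0.30·log₂(0.30) = 0.5211
−0.12·log₂(0.12) = 0.3671
−0.15·log₂(0.15) = 0.4105
−0.06·log₂(0.06) = 0.2435
−0.05·log₂(0.05) = 0.2161
Sum ≈ 2.2844 → 2.284 bits.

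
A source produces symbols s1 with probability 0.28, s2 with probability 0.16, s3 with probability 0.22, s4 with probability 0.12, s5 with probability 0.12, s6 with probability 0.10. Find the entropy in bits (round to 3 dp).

H = −Σ pᵢ log₂ pᵢ.
−0.28·log₂(0.28) = 0.5142
−0.16·log₂(0.16) = 0.4230
−0.22·log₂(0.22) = 0.4806
−0.12·log₂(0.12) = 0.3671
−0.12·log₂(0.12) = 0.3671
−0.10·log₂(0.10) = 0.3322
Sum ≈ 2.4841 → 2.484 bits.

2.484 bits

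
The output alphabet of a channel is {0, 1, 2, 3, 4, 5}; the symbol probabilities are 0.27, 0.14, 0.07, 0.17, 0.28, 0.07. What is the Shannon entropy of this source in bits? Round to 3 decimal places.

H = −Σ pᵢ log₂ pᵢ.
−0.27·log₂(0.27) = 0.5100
−0.14·log₂(0.14) = 0.3971
−0.07·log₂(0.07) = 0.2686
−0.17·log₂(0.17) = 0.4346
−0.28·log₂(0.28) = 0.5142
−0.07·log₂(0.07) = 0.2686
Sum ≈ 2.3930 → 2.393 bits.

2.393 bits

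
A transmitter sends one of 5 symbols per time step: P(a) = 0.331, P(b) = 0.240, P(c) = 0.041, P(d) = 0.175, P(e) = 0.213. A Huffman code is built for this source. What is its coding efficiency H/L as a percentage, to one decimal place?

Entropy H = −Σ p log₂ p ≈ 2.1263 bits.
Huffman merges: 41/1000+7/40→27/125; 213/1000+27/125→429/1000; 6/25+331/1000→571/1000; 429/1000+571/1000→1. L = 277/125 ≈ 2.2160.
Efficiency = H/L = 2.1263/2.2160 = 96.0%.

96.0%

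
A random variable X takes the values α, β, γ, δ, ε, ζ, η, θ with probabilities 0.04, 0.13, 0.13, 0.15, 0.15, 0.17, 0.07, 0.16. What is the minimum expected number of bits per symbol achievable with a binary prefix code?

Repeatedly combine the two least-probable nodes; the expected code length is the sum of the merged weights.
merge 1/25 + 7/100 → 11/100
merge 11/100 + 13/100 → 6/25
merge 13/100 + 3/20 → 7/25
merge 3/20 + 4/25 → 31/100
merge 17/100 + 6/25 → 41/100
merge 7/25 + 31/100 → 59/100
merge 41/100 + 59/100 → 1
L = 11/100 + 6/25 + 7/25 + 31/100 + 41/100 + 59/100 + 1 = 147/50 = 2.94 bits/symbol.

2.94 bits/symbol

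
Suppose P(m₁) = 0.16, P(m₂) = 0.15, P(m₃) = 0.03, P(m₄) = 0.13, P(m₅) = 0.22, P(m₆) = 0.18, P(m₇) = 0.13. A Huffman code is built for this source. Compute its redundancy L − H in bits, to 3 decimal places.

0.084 bits

Entropy H = −Σ p log₂ p ≈ 2.6765 bits.
Huffman merges: 3/100+13/100→4/25; 13/100+3/20→7/25; 4/25+4/25→8/25; 9/50+11/50→2/5; 7/25+8/25→3/5; 2/5+3/5→1. L = 69/25 ≈ 2.7600.
L − H = 2.7600 − 2.6765 = 0.084 bits.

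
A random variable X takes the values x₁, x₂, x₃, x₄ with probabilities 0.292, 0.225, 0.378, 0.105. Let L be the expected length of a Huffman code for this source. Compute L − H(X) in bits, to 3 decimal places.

Entropy H = −Σ p log₂ p ≈ 1.8747 bits.
Huffman merges: 21/200+9/40→33/100; 73/250+33/100→311/500; 189/500+311/500→1. L = 244/125 ≈ 1.9520.
L − H = 1.9520 − 1.8747 = 0.077 bits.

0.077 bits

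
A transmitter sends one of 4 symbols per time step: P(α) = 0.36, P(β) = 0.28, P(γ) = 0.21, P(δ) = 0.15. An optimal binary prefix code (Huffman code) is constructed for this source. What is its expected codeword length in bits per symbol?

2 bits/symbol

Repeatedly combine the two least-probable nodes; the expected code length is the sum of the merged weights.
merge 3/20 + 21/100 → 9/25
merge 7/25 + 9/25 → 16/25
merge 9/25 + 16/25 → 1
L = 9/25 + 16/25 + 1 = 2 bits/symbol.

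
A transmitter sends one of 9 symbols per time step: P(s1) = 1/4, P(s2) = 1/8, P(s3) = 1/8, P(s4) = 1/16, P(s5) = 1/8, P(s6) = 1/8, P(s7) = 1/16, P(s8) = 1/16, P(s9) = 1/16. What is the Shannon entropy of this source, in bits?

3 bits

Each probability is a power of 1/2, so log₂(1/p) is an integer.
H = Σ p·log₂(1/p) = 1/4·2 + 1/8·3 + 1/8·3 + 1/16·4 + 1/8·3 + 1/8·3 + 1/16·4 + 1/16·4 + 1/16·4 = 3 bits.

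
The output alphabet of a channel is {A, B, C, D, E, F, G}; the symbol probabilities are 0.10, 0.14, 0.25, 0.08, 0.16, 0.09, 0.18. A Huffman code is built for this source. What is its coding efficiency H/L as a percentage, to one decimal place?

98.6%

Entropy H = −Σ p log₂ p ≈ 2.7018 bits.
Huffman merges: 2/25+9/100→17/100; 1/10+7/50→6/25; 4/25+17/100→33/100; 9/50+6/25→21/50; 1/4+33/100→29/50; 21/50+29/50→1. L = 137/50 ≈ 2.7400.
Efficiency = H/L = 2.7018/2.7400 = 98.6%.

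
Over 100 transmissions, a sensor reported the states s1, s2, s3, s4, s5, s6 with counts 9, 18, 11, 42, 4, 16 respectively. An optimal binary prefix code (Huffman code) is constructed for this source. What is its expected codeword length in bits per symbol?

2.29 bits/symbol

Probabilities are the counts divided by 100.
Repeatedly combine the two least-probable nodes; the expected code length is the sum of the merged weights.
merge 1/25 + 9/100 → 13/100
merge 11/100 + 13/100 → 6/25
merge 4/25 + 9/50 → 17/50
merge 6/25 + 17/50 → 29/50
merge 21/50 + 29/50 → 1
L = 13/100 + 6/25 + 17/50 + 29/50 + 1 = 229/100 = 2.29 bits/symbol.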